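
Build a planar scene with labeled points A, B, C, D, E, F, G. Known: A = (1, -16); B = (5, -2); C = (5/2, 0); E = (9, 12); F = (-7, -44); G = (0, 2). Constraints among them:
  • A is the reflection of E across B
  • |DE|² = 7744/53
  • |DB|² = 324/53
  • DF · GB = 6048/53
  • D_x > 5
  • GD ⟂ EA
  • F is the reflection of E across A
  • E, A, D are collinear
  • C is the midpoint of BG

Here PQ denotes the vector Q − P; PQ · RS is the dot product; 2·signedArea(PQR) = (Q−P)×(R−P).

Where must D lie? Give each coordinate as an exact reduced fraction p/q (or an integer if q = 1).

D = (301/53, 20/53)

1. D_x = 301/53  [E, A, D are collinear ∩ GD ⟂ EA]
2. D_y = 20/53  [E, A, D are collinear ∩ GD ⟂ EA]
   → D = (301/53, 20/53)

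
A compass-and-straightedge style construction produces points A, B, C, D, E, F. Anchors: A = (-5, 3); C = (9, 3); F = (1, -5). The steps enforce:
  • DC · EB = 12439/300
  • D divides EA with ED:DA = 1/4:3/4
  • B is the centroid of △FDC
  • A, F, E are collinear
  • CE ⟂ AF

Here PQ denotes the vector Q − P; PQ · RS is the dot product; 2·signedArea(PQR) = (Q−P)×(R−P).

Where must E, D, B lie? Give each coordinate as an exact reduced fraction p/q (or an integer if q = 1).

1. E_x = 1/25  [A, F, E are collinear ∩ CE ⟂ AF]
2. E_y = -93/25  [A, F, E are collinear ∩ CE ⟂ AF]
   → E = (1/25, -93/25)
3. D_x = -61/50  [D divides EA with ED:DA = 1/4:3/4]
4. D_y = -51/25  [D divides EA with ED:DA = 1/4:3/4]
   → D = (-61/50, -51/25)
5. B_x = 439/150  [B is the centroid of △FDC]
6. B_y = -101/75  [B is the centroid of △FDC]
   → B = (439/150, -101/75)

B = (439/150, -101/75)
D = (-61/50, -51/25)
E = (1/25, -93/25)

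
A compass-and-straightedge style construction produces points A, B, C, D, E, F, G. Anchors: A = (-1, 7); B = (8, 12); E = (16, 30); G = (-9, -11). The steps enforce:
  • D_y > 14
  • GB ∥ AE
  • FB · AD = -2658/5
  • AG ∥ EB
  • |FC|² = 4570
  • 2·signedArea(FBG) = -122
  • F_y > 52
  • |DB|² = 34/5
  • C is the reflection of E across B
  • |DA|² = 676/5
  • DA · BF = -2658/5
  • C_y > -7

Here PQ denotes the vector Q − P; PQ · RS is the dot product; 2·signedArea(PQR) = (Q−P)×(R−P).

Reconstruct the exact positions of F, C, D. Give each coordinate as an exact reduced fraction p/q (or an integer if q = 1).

1. C_x = 0  [C is the reflection of E across B]
2. C_y = -6  [C is the reflection of E across B]
   → C = (0, -6)
3. F_x = 33  [line 23·x + -17·y + 142 = 0 ∩ |FC|² = 4570]
4. F_y = 53  [line 23·x + -17·y + 142 = 0 ∩ |FC|² = 4570]
   → F = (33, 53)
5. D_x = 39/5  [line -25·x + -41·y + 3968/5 = 0 ∩ |DB|² = 34/5]
6. D_y = 73/5  [line -25·x + -41·y + 3968/5 = 0 ∩ |DB|² = 34/5]
   → D = (39/5, 73/5)

C = (0, -6)
D = (39/5, 73/5)
F = (33, 53)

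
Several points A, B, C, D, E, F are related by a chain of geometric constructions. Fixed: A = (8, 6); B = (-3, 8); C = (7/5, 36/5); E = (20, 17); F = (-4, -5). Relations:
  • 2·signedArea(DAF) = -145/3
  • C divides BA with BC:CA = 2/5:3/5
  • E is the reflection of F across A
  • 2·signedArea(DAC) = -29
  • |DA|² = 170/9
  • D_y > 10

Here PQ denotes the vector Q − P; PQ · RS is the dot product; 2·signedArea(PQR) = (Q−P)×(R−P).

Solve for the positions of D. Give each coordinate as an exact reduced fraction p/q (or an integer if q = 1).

1. D_x = 25/3  [2·signedArea(DAC) = -29 ∩ 2·signedArea(DAF) = -145/3]
2. D_y = 31/3  [2·signedArea(DAC) = -29 ∩ 2·signedArea(DAF) = -145/3]
   → D = (25/3, 31/3)

D = (25/3, 31/3)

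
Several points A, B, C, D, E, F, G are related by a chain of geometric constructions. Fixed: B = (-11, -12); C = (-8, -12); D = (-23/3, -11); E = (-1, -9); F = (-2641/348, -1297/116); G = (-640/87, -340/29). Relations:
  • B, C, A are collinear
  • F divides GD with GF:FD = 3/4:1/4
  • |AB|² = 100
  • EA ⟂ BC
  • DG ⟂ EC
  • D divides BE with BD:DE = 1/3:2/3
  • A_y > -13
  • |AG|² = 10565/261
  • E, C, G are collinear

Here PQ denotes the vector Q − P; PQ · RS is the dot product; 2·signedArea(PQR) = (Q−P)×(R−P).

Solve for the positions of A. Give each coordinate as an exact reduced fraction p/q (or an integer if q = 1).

A = (-1, -12)

1. A_x = -1  [B, C, A are collinear ∩ EA ⟂ BC]
2. A_y = -12  [B, C, A are collinear ∩ EA ⟂ BC]
   → A = (-1, -12)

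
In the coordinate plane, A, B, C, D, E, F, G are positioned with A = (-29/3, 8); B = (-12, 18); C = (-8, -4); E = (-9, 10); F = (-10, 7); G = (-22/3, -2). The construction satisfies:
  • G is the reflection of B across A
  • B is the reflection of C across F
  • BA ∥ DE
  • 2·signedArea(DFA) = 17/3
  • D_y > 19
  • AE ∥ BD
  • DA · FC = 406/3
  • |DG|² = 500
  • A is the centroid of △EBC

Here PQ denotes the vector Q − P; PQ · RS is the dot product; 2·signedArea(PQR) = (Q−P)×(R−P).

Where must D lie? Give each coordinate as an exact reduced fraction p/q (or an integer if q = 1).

1. D_x = -34/3  [BA ∥ DE ∩ AE ∥ BD]
2. D_y = 20  [BA ∥ DE ∩ AE ∥ BD]
   → D = (-34/3, 20)

D = (-34/3, 20)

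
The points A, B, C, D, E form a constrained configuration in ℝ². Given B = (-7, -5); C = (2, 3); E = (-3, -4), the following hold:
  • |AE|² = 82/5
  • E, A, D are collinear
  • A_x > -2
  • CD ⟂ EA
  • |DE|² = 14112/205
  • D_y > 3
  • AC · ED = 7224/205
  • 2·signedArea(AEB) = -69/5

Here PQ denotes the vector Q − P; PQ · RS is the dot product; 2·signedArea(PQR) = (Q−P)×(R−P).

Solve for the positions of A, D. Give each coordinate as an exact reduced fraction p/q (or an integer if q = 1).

A = (-8/5, -1/5)
D = (-27/205, 776/205)

1. A_x = -8/5  [line 1·x + -4·y + 4/5 = 0 ∩ |AE|² = 82/5]
2. A_y = -1/5  [line 1·x + -4·y + 4/5 = 0 ∩ |AE|² = 82/5]
   → A = (-8/5, -1/5)
3. D_x = -27/205  [E, A, D are collinear ∩ CD ⟂ EA]
4. D_y = 776/205  [E, A, D are collinear ∩ CD ⟂ EA]
   → D = (-27/205, 776/205)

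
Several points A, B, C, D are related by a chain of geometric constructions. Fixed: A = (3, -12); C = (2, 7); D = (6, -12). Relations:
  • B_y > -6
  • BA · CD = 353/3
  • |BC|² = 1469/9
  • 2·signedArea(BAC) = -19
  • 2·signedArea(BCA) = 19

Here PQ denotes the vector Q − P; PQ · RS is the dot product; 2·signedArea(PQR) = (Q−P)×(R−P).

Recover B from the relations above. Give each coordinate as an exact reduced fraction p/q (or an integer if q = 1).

1. B_x = 11/3  [2·signedArea(BAC) = -19 ∩ BA · CD = 353/3]
2. B_y = -17/3  [2·signedArea(BAC) = -19 ∩ BA · CD = 353/3]
   → B = (11/3, -17/3)

B = (11/3, -17/3)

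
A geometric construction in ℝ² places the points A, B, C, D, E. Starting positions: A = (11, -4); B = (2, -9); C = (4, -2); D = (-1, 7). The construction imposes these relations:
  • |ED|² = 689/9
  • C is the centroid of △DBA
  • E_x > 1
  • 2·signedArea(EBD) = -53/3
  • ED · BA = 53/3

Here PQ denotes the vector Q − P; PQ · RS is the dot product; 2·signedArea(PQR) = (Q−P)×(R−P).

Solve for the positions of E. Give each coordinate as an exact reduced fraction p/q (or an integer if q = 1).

E = (5/3, -4/3)

1. E_x = 5/3  [ED · BA = 53/3 ∩ 2·signedArea(EBD) = -53/3]
2. E_y = -4/3  [ED · BA = 53/3 ∩ 2·signedArea(EBD) = -53/3]
   → E = (5/3, -4/3)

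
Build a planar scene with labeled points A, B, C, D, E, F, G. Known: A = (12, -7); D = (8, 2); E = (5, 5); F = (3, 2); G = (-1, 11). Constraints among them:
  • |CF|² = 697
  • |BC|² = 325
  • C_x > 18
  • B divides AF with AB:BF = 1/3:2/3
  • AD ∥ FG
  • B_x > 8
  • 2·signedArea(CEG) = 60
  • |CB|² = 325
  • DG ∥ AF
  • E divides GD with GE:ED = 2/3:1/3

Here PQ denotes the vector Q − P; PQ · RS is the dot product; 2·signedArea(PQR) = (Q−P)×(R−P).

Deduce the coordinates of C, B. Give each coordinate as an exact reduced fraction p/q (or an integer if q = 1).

B = (9, -4)
C = (19, -19)

1. C_x = 19  [line -6·x + -6·y + 0 = 0 ∩ |CF|² = 697]
2. C_y = -19  [line -6·x + -6·y + 0 = 0 ∩ |CF|² = 697]
   → C = (19, -19)
3. B_x = 9  [B divides AF with AB:BF = 1/3:2/3]
4. B_y = -4  [B divides AF with AB:BF = 1/3:2/3]
   → B = (9, -4)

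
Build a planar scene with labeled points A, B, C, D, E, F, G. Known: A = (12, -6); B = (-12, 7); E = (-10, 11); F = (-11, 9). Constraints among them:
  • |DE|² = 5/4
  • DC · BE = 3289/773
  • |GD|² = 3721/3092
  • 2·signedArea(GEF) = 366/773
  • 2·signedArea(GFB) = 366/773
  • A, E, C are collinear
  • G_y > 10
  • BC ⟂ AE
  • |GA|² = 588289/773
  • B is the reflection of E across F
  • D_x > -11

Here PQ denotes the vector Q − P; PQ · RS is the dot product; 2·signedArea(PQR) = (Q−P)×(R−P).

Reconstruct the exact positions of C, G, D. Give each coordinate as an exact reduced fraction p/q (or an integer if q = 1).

1. C_x = -7202/773  [A, E, C are collinear ∩ BC ⟂ AE]
2. C_y = 8095/773  [A, E, C are collinear ∩ BC ⟂ AE]
   → C = (-7202/773, 8095/773)
3. G_x = -7598/773  [line 2·x + -1·y + 23597/773 = 0 ∩ |GA|² = 588289/773]
4. G_y = 8401/773  [line 2·x + -1·y + 23597/773 = 0 ∩ |GA|² = 588289/773]
   → G = (-7598/773, 8401/773)
5. D_x = -21/2  [line -2·x + -4·y + 19 = 0 ∩ |DE|² = 5/4]
6. D_y = 10  [line -2·x + -4·y + 19 = 0 ∩ |DE|² = 5/4]
   → D = (-21/2, 10)

C = (-7202/773, 8095/773)
D = (-21/2, 10)
G = (-7598/773, 8401/773)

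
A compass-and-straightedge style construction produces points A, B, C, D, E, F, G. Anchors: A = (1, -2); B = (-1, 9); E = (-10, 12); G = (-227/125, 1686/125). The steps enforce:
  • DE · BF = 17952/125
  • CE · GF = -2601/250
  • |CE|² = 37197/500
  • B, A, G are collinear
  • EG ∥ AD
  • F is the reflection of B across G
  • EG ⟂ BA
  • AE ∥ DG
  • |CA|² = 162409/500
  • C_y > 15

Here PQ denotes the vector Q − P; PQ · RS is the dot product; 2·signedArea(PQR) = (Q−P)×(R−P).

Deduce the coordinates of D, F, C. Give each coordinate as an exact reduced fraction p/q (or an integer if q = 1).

C = (-278/125, 3933/250)
D = (1148/125, -64/125)
F = (-329/125, 2247/125)

1. D_x = 1148/125  [AE ∥ DG ∩ EG ∥ AD]
2. D_y = -64/125  [AE ∥ DG ∩ EG ∥ AD]
   → D = (1148/125, -64/125)
3. F_x = -329/125  [F is the reflection of B across G]
4. F_y = 2247/125  [F is the reflection of B across G]
   → F = (-329/125, 2247/125)
5. C_x = -278/125  [line 102/125·x + -561/125·y + 3621/50 = 0 ∩ |CA|² = 162409/500]
6. C_y = 3933/250  [line 102/125·x + -561/125·y + 3621/50 = 0 ∩ |CA|² = 162409/500]
   → C = (-278/125, 3933/250)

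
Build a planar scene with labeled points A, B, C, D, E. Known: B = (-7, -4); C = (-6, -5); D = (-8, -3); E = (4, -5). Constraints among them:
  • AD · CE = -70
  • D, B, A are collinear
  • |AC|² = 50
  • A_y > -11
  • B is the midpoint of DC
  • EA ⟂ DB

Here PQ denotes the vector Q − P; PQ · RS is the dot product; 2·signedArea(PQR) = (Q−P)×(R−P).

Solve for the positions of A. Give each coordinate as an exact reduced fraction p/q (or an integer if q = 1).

1. A_x = -1  [D, B, A are collinear ∩ EA ⟂ DB]
2. A_y = -10  [D, B, A are collinear ∩ EA ⟂ DB]
   → A = (-1, -10)

A = (-1, -10)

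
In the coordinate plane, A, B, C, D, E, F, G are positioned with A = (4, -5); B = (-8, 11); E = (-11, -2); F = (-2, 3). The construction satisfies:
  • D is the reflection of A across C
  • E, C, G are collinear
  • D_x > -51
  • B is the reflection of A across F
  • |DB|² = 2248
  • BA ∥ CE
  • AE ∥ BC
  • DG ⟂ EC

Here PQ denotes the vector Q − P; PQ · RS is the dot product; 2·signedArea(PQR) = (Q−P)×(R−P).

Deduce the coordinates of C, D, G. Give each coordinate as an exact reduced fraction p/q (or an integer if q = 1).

C = (-23, 14)
D = (-50, 33)
G = (-1046/25, 978/25)

1. C_x = -23  [BA ∥ CE ∩ AE ∥ BC]
2. C_y = 14  [BA ∥ CE ∩ AE ∥ BC]
   → C = (-23, 14)
3. D_x = -50  [D is the reflection of A across C]
4. D_y = 33  [D is the reflection of A across C]
   → D = (-50, 33)
5. G_x = -1046/25  [E, C, G are collinear ∩ DG ⟂ EC]
6. G_y = 978/25  [E, C, G are collinear ∩ DG ⟂ EC]
   → G = (-1046/25, 978/25)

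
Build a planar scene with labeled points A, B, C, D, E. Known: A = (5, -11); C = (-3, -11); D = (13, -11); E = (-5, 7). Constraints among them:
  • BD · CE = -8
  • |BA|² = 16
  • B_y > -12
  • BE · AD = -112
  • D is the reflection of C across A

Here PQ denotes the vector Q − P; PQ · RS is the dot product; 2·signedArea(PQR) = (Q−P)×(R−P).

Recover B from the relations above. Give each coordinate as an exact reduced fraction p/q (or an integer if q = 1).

1. B_x = 9  [BD · CE = -8 ∩ BE · AD = -112]
2. B_y = -11  [BD · CE = -8 ∩ BE · AD = -112]
   → B = (9, -11)

B = (9, -11)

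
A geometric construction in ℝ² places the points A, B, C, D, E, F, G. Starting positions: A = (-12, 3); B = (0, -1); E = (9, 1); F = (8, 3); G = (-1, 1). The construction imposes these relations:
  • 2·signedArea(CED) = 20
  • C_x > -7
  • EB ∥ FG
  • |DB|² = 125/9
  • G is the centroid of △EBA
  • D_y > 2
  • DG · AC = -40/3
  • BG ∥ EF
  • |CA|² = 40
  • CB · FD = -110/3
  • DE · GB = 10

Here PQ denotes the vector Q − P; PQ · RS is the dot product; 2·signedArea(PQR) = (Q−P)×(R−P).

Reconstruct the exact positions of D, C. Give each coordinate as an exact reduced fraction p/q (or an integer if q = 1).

1. D_x = 5/3  [line -1·x + 2·y + -3 = 0 ∩ |DB|² = 125/9]
2. D_y = 7/3  [line -1·x + 2·y + -3 = 0 ∩ |DB|² = 125/9]
   → D = (5/3, 7/3)
3. C_x = -6  [2·signedArea(CED) = 20 ∩ CB · FD = -110/3]
4. C_y = 1  [2·signedArea(CED) = 20 ∩ CB · FD = -110/3]
   → C = (-6, 1)

C = (-6, 1)
D = (5/3, 7/3)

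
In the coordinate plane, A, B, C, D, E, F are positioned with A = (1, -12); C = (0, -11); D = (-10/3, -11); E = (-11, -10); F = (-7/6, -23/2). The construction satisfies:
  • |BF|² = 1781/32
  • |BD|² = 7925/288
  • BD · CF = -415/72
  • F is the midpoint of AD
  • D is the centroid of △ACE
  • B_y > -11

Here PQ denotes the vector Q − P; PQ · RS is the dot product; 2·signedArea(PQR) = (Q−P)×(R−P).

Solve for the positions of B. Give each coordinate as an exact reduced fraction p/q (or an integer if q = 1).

B = (-205/24, -83/8)

1. B_x = -205/24  [line 7/6·x + 1/2·y + 1091/72 = 0 ∩ |BF|² = 1781/32]
2. B_y = -83/8  [line 7/6·x + 1/2·y + 1091/72 = 0 ∩ |BF|² = 1781/32]
   → B = (-205/24, -83/8)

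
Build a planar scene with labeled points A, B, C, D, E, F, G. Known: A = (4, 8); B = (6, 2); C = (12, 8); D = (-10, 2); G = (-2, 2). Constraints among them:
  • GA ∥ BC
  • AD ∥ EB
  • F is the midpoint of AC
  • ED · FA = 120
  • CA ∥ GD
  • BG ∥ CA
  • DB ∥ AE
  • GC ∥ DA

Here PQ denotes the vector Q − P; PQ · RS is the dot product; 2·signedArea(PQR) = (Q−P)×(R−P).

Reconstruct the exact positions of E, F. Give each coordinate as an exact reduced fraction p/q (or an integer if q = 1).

1. E_x = 20  [AD ∥ EB ∩ DB ∥ AE]
2. E_y = 8  [AD ∥ EB ∩ DB ∥ AE]
   → E = (20, 8)
3. F_x = 8  [F is the midpoint of AC]
4. F_y = 8  [F is the midpoint of AC]
   → F = (8, 8)

E = (20, 8)
F = (8, 8)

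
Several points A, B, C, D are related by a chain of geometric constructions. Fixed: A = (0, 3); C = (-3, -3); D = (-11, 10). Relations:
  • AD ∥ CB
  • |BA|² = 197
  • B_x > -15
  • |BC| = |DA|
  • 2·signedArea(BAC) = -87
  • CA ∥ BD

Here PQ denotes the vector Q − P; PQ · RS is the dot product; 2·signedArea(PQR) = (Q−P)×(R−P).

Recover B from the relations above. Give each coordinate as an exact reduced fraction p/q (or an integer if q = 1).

B = (-14, 4)

1. B_x = -14  [CA ∥ BD ∩ AD ∥ CB]
2. B_y = 4  [CA ∥ BD ∩ AD ∥ CB]
   → B = (-14, 4)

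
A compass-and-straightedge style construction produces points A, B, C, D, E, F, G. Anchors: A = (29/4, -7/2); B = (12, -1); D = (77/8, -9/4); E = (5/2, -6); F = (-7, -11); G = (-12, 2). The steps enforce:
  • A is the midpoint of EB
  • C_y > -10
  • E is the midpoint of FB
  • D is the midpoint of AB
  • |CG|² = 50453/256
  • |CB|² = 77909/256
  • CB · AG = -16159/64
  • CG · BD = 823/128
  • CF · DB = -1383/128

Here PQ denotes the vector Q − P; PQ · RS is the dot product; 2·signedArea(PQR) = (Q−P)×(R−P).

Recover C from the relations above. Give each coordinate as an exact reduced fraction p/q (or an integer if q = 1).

C = (-55/16, -73/8)

1. C_x = -55/16  [CF · DB = -1383/128 ∩ CB · AG = -16159/64]
2. C_y = -73/8  [CF · DB = -1383/128 ∩ CB · AG = -16159/64]
   → C = (-55/16, -73/8)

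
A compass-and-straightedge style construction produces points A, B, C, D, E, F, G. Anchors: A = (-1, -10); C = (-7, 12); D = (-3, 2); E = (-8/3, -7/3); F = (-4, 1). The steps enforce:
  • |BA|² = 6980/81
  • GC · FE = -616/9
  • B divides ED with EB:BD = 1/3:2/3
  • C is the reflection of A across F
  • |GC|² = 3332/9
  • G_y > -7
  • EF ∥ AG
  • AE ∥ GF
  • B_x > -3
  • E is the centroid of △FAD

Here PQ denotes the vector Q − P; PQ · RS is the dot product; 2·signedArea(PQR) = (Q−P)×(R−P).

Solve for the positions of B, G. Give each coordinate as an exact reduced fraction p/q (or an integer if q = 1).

B = (-25/9, -8/9)
G = (-7/3, -20/3)

1. B_x = -25/9  [B divides ED with EB:BD = 1/3:2/3]
2. B_y = -8/9  [B divides ED with EB:BD = 1/3:2/3]
   → B = (-25/9, -8/9)
3. G_x = -7/3  [AE ∥ GF ∩ EF ∥ AG]
4. G_y = -20/3  [AE ∥ GF ∩ EF ∥ AG]
   → G = (-7/3, -20/3)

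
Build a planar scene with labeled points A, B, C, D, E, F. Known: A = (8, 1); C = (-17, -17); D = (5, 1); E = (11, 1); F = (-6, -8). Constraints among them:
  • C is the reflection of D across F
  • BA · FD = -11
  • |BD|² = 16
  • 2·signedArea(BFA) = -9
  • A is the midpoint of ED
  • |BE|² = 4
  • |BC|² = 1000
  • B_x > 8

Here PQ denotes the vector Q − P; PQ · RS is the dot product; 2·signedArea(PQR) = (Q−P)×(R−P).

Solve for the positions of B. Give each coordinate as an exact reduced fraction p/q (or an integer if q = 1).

B = (9, 1)

1. B_x = 9  [BA · FD = -11 ∩ 2·signedArea(BFA) = -9]
2. B_y = 1  [BA · FD = -11 ∩ 2·signedArea(BFA) = -9]
   → B = (9, 1)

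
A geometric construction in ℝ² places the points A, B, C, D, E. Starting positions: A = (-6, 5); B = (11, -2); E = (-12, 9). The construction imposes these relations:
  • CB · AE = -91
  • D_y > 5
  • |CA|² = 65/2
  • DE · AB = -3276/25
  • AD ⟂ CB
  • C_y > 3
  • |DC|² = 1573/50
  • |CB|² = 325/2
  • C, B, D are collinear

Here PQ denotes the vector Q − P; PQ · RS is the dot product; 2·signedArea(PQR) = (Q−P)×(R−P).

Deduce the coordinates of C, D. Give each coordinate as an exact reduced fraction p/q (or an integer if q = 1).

1. C_x = -1/2  [line 6·x + -4·y + 17 = 0 ∩ |CA|² = 65/2]
2. C_y = 7/2  [line 6·x + -4·y + 17 = 0 ∩ |CA|² = 65/2]
   → C = (-1/2, 7/2)
3. D_x = -139/25  [C, B, D are collinear ∩ AD ⟂ CB]
4. D_y = 148/25  [C, B, D are collinear ∩ AD ⟂ CB]
   → D = (-139/25, 148/25)

C = (-1/2, 7/2)
D = (-139/25, 148/25)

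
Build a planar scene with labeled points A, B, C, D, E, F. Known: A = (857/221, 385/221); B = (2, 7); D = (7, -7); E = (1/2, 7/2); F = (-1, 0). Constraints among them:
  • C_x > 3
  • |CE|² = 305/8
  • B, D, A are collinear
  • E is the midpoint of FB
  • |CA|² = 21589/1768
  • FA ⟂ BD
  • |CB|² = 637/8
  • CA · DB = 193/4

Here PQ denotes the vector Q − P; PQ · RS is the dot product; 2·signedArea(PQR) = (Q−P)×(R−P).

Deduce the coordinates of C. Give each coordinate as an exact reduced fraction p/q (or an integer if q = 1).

C = (15/4, -7/4)

1. C_x = 15/4  [line 5·x + -14·y + -173/4 = 0 ∩ |CE|² = 305/8]
2. C_y = -7/4  [line 5·x + -14·y + -173/4 = 0 ∩ |CE|² = 305/8]
   → C = (15/4, -7/4)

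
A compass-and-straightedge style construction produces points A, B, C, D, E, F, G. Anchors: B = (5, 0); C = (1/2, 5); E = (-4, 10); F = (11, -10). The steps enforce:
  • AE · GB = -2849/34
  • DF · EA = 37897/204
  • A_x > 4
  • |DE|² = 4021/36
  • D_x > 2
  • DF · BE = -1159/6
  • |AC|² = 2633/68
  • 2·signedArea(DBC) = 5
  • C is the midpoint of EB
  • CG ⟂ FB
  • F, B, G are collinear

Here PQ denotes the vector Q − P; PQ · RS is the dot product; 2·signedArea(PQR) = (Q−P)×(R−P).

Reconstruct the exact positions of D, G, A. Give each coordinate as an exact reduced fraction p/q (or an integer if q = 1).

1. D_x = 5/2  [DF · BE = -1159/6 ∩ 2·signedArea(DBC) = 5]
2. D_y = 5/3  [DF · BE = -1159/6 ∩ 2·signedArea(DBC) = 5]
   → D = (5/2, 5/3)
3. G_x = 109/68  [F, B, G are collinear ∩ CG ⟂ FB]
4. G_y = 385/68  [F, B, G are collinear ∩ CG ⟂ FB]
   → G = (109/68, 385/68)
5. A_x = 161/34  [AE · GB = -2849/34 ∩ DF · EA = 37897/204]
6. A_y = 15/34  [AE · GB = -2849/34 ∩ DF · EA = 37897/204]
   → A = (161/34, 15/34)

A = (161/34, 15/34)
D = (5/2, 5/3)
G = (109/68, 385/68)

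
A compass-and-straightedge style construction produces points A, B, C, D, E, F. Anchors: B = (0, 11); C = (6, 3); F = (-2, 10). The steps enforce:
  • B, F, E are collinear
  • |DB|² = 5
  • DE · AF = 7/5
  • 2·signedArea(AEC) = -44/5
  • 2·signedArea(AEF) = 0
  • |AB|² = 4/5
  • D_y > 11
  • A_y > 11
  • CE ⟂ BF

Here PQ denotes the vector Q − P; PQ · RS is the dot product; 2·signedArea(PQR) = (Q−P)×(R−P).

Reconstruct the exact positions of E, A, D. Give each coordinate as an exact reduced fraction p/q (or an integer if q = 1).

A = (4/5, 57/5)
D = (2, 12)
E = (8/5, 59/5)

1. E_x = 8/5  [B, F, E are collinear ∩ CE ⟂ BF]
2. E_y = 59/5  [B, F, E are collinear ∩ CE ⟂ BF]
   → E = (8/5, 59/5)
3. A_x = 4/5  [2·signedArea(AEF) = 0 ∩ 2·signedArea(AEC) = -44/5]
4. A_y = 57/5  [2·signedArea(AEF) = 0 ∩ 2·signedArea(AEC) = -44/5]
   → A = (4/5, 57/5)
5. D_x = 2  [line 14/5·x + 7/5·y + -112/5 = 0 ∩ |DB|² = 5]
6. D_y = 12  [line 14/5·x + 7/5·y + -112/5 = 0 ∩ |DB|² = 5]
   → D = (2, 12)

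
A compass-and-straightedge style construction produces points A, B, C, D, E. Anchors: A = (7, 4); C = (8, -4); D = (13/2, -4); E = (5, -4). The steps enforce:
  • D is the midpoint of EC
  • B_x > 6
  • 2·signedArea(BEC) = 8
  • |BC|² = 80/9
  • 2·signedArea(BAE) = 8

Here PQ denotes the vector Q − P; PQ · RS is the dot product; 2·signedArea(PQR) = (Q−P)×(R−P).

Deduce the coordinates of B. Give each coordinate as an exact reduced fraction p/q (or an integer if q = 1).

B = (20/3, -4/3)

1. B_x = 20/3  [2·signedArea(BAE) = 8 ∩ 2·signedArea(BEC) = 8]
2. B_y = -4/3  [2·signedArea(BAE) = 8 ∩ 2·signedArea(BEC) = 8]
   → B = (20/3, -4/3)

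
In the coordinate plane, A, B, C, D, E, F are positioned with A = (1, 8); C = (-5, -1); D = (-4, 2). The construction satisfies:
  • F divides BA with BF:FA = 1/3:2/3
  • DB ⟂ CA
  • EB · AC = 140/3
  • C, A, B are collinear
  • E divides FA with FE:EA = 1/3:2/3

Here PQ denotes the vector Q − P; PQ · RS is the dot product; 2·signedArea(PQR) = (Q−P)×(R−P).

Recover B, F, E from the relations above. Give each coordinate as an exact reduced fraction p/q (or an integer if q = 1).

B = (-43/13, 20/13)
E = (-107/117, 200/39)
F = (-73/39, 48/13)

1. B_x = -43/13  [C, A, B are collinear ∩ DB ⟂ CA]
2. B_y = 20/13  [C, A, B are collinear ∩ DB ⟂ CA]
   → B = (-43/13, 20/13)
3. F_x = -73/39  [F divides BA with BF:FA = 1/3:2/3]
4. F_y = 48/13  [F divides BA with BF:FA = 1/3:2/3]
   → F = (-73/39, 48/13)
5. E_x = -107/117  [E divides FA with FE:EA = 1/3:2/3]
6. E_y = 200/39  [E divides FA with FE:EA = 1/3:2/3]
   → E = (-107/117, 200/39)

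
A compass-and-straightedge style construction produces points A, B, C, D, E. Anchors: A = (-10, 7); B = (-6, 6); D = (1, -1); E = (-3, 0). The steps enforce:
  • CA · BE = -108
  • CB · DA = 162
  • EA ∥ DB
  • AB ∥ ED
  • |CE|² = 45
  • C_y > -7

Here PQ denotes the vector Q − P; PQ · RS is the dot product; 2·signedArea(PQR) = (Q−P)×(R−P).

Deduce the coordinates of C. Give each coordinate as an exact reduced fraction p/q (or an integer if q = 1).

1. C_x = 0  [CA · BE = -108 ∩ CB · DA = 162]
2. C_y = -6  [CA · BE = -108 ∩ CB · DA = 162]
   → C = (0, -6)

C = (0, -6)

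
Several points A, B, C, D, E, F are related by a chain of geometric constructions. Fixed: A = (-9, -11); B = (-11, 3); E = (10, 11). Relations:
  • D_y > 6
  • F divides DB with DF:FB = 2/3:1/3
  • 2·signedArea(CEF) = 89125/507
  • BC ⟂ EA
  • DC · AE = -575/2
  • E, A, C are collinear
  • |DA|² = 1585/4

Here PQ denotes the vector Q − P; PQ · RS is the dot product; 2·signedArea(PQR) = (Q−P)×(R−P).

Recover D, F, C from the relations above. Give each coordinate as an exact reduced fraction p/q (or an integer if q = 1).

C = (-495/169, -671/169)
D = (-1/2, 7)
F = (-15/2, 13/3)

1. C_x = -495/169  [E, A, C are collinear ∩ BC ⟂ EA]
2. C_y = -671/169  [E, A, C are collinear ∩ BC ⟂ EA]
   → C = (-495/169, -671/169)
3. D_x = -1/2  [line -19·x + -22·y + 289/2 = 0 ∩ |DA|² = 1585/4]
4. D_y = 7  [line -19·x + -22·y + 289/2 = 0 ∩ |DA|² = 1585/4]
   → D = (-1/2, 7)
5. F_x = -15/2  [F divides DB with DF:FB = 2/3:1/3]
6. F_y = 13/3  [F divides DB with DF:FB = 2/3:1/3]
   → F = (-15/2, 13/3)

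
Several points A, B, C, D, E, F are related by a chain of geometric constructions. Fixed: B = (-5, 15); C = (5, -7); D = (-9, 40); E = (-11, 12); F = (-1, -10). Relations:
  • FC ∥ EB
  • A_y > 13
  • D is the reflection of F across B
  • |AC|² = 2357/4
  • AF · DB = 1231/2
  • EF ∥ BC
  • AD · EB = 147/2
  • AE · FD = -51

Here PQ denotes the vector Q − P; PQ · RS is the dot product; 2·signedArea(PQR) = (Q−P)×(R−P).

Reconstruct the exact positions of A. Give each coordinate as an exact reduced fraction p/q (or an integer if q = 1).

A = (-8, 27/2)

1. A_x = -8  [AE · FD = -51 ∩ AD · EB = 147/2]
2. A_y = 27/2  [AE · FD = -51 ∩ AD · EB = 147/2]
   → A = (-8, 27/2)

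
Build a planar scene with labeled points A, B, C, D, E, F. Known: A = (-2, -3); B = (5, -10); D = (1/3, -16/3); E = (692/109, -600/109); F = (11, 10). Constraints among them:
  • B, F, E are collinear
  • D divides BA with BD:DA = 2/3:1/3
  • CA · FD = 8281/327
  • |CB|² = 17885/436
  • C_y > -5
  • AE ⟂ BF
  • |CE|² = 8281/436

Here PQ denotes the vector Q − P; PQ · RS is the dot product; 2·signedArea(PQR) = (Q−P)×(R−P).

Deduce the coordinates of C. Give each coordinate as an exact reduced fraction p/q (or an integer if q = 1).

C = (237/109, -927/218)

1. C_x = 237/109  [line 32/3·x + 46/3·y + 4579/109 = 0 ∩ |CB|² = 17885/436]
2. C_y = -927/218  [line 32/3·x + 46/3·y + 4579/109 = 0 ∩ |CB|² = 17885/436]
   → C = (237/109, -927/218)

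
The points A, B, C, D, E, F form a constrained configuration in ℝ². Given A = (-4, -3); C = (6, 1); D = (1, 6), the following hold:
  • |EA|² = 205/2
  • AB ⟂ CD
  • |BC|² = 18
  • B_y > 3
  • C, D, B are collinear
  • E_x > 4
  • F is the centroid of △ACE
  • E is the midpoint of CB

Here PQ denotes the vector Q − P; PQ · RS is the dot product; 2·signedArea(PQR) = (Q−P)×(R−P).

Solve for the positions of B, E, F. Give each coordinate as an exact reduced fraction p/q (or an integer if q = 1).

B = (3, 4)
E = (9/2, 5/2)
F = (13/6, 1/6)

1. B_x = 3  [C, D, B are collinear ∩ AB ⟂ CD]
2. B_y = 4  [C, D, B are collinear ∩ AB ⟂ CD]
   → B = (3, 4)
3. E_x = 9/2  [E is the midpoint of CB]
4. E_y = 5/2  [E is the midpoint of CB]
   → E = (9/2, 5/2)
5. F_x = 13/6  [F is the centroid of △ACE]
6. F_y = 1/6  [F is the centroid of △ACE]
   → F = (13/6, 1/6)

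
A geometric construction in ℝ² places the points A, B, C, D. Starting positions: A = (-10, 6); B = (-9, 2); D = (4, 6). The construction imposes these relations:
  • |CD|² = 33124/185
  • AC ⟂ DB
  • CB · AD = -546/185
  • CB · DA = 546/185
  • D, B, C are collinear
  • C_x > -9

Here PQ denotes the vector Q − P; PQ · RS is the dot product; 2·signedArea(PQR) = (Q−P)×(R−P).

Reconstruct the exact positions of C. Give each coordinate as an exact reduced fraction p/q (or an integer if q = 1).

C = (-1626/185, 382/185)

1. C_x = -1626/185  [D, B, C are collinear ∩ AC ⟂ DB]
2. C_y = 382/185  [D, B, C are collinear ∩ AC ⟂ DB]
   → C = (-1626/185, 382/185)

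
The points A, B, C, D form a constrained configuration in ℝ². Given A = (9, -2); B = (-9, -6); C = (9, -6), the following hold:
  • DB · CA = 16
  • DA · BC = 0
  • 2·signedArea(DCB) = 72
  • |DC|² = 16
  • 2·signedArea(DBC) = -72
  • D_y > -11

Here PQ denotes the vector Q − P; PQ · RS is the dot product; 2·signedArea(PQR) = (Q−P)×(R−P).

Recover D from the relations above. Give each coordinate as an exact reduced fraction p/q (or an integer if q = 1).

D = (9, -10)

1. D_x = 9  [DA · BC = 0 ∩ DB · CA = 16]
2. D_y = -10  [DA · BC = 0 ∩ DB · CA = 16]
   → D = (9, -10)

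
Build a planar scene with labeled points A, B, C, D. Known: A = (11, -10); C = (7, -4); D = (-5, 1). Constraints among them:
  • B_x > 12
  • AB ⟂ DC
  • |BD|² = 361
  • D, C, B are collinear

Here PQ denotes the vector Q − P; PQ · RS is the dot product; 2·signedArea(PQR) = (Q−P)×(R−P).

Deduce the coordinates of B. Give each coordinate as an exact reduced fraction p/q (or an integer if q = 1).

B = (163/13, -82/13)

1. B_x = 163/13  [D, C, B are collinear ∩ AB ⟂ DC]
2. B_y = -82/13  [D, C, B are collinear ∩ AB ⟂ DC]
   → B = (163/13, -82/13)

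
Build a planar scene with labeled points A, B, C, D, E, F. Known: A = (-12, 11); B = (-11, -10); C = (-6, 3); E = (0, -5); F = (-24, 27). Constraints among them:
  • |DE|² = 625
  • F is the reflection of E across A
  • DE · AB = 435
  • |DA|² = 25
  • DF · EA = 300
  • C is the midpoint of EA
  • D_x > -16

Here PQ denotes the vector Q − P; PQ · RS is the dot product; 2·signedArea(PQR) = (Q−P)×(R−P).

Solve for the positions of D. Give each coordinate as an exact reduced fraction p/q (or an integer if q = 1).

D = (-15, 15)

1. D_x = -15  [DE · AB = 435 ∩ DF · EA = 300]
2. D_y = 15  [DE · AB = 435 ∩ DF · EA = 300]
   → D = (-15, 15)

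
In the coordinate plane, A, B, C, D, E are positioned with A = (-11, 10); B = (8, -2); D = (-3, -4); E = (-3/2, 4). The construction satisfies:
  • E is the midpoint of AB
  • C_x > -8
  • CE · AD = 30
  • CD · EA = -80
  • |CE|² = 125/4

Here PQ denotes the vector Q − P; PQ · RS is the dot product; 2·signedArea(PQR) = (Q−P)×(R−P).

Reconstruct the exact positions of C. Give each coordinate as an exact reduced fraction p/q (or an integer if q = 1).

1. C_x = -7  [CE · AD = 30 ∩ CD · EA = -80]
2. C_y = 3  [CE · AD = 30 ∩ CD · EA = -80]
   → C = (-7, 3)

C = (-7, 3)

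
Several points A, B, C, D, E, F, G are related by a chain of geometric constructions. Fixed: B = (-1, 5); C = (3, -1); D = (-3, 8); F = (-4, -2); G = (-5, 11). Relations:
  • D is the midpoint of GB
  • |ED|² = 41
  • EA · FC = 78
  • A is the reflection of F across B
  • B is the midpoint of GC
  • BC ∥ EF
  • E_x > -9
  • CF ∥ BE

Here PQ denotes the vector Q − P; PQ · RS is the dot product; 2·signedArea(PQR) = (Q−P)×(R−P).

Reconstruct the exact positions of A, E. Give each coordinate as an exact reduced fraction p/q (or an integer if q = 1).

1. A_x = 2  [A is the reflection of F across B]
2. A_y = 12  [A is the reflection of F across B]
   → A = (2, 12)
3. E_x = -8  [BC ∥ EF ∩ CF ∥ BE]
4. E_y = 4  [BC ∥ EF ∩ CF ∥ BE]
   → E = (-8, 4)

A = (2, 12)
E = (-8, 4)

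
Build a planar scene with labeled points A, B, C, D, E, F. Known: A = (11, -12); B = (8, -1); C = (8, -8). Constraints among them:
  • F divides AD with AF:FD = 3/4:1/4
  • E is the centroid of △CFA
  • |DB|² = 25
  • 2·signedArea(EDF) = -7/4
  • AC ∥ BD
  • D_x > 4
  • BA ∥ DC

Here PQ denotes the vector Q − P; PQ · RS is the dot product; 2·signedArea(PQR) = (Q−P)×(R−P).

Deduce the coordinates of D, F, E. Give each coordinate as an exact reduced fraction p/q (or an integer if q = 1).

D = (5, 3)
E = (17/2, -83/12)
F = (13/2, -3/4)

1. D_x = 5  [BA ∥ DC ∩ AC ∥ BD]
2. D_y = 3  [BA ∥ DC ∩ AC ∥ BD]
   → D = (5, 3)
3. F_x = 13/2  [F divides AD with AF:FD = 3/4:1/4]
4. F_y = -3/4  [F divides AD with AF:FD = 3/4:1/4]
   → F = (13/2, -3/4)
5. E_x = 17/2  [E is the centroid of △CFA]
6. E_y = -83/12  [E is the centroid of △CFA]
   → E = (17/2, -83/12)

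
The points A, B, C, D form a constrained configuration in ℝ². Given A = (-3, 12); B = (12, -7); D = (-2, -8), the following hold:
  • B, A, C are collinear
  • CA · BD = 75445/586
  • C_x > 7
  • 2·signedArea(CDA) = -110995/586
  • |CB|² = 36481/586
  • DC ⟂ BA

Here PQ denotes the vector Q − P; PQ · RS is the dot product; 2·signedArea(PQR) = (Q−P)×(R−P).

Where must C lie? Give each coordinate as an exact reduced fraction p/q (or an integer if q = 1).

C = (4167/586, -473/586)

1. C_x = 4167/586  [B, A, C are collinear ∩ DC ⟂ BA]
2. C_y = -473/586  [B, A, C are collinear ∩ DC ⟂ BA]
   → C = (4167/586, -473/586)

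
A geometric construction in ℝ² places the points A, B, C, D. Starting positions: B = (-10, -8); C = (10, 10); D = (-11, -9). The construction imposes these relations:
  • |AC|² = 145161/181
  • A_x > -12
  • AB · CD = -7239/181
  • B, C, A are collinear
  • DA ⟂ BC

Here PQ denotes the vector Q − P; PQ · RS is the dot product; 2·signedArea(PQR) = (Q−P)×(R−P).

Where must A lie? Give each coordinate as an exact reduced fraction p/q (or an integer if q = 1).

A = (-2000/181, -1619/181)

1. A_x = -2000/181  [B, C, A are collinear ∩ DA ⟂ BC]
2. A_y = -1619/181  [B, C, A are collinear ∩ DA ⟂ BC]
   → A = (-2000/181, -1619/181)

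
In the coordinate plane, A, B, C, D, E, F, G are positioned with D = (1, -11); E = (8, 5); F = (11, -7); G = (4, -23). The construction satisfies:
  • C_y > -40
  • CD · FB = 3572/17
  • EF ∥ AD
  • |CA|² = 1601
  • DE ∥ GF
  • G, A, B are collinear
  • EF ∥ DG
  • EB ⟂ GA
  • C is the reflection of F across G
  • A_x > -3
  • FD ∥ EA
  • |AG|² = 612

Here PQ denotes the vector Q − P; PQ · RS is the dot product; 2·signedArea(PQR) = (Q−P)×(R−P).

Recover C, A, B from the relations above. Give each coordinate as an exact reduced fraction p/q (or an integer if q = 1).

1. C_x = -3  [C is the reflection of F across G]
2. C_y = -39  [C is the reflection of F across G]
   → C = (-3, -39)
3. A_x = -2  [EF ∥ AD ∩ FD ∥ EA]
4. A_y = 1  [EF ∥ AD ∩ FD ∥ EA]
   → A = (-2, 1)
5. B_x = -40/17  [G, A, B are collinear ∩ EB ⟂ GA]
6. B_y = 41/17  [G, A, B are collinear ∩ EB ⟂ GA]
   → B = (-40/17, 41/17)

A = (-2, 1)
B = (-40/17, 41/17)
C = (-3, -39)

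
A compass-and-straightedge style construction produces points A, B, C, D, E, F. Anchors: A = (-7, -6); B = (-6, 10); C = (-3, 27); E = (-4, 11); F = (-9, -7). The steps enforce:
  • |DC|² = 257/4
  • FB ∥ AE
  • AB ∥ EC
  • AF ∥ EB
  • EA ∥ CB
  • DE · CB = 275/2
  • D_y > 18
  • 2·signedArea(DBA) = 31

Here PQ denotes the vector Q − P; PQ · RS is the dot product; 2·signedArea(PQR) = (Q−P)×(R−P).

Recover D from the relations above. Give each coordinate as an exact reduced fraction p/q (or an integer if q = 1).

1. D_x = -7/2  [DE · CB = 275/2 ∩ 2·signedArea(DBA) = 31]
2. D_y = 19  [DE · CB = 275/2 ∩ 2·signedArea(DBA) = 31]
   → D = (-7/2, 19)

D = (-7/2, 19)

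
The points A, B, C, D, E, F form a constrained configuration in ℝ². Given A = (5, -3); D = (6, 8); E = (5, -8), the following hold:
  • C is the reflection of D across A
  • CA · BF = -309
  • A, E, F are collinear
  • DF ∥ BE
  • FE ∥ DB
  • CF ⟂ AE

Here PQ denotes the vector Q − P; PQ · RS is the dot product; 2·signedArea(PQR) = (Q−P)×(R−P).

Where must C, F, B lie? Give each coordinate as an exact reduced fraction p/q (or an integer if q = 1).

1. C_x = 4  [C is the reflection of D across A]
2. C_y = -14  [C is the reflection of D across A]
   → C = (4, -14)
3. F_x = 5  [A, E, F are collinear ∩ CF ⟂ AE]
4. F_y = -14  [A, E, F are collinear ∩ CF ⟂ AE]
   → F = (5, -14)
5. B_x = 6  [DF ∥ BE ∩ FE ∥ DB]
6. B_y = 14  [DF ∥ BE ∩ FE ∥ DB]
   → B = (6, 14)

B = (6, 14)
C = (4, -14)
F = (5, -14)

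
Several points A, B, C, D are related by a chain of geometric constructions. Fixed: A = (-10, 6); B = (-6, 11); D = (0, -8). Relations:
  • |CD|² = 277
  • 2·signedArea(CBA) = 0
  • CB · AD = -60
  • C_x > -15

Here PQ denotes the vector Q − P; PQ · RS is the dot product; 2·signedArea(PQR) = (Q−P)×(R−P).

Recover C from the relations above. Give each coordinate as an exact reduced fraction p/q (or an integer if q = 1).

C = (-14, 1)

1. C_x = -14  [2·signedArea(CBA) = 0 ∩ CB · AD = -60]
2. C_y = 1  [2·signedArea(CBA) = 0 ∩ CB · AD = -60]
   → C = (-14, 1)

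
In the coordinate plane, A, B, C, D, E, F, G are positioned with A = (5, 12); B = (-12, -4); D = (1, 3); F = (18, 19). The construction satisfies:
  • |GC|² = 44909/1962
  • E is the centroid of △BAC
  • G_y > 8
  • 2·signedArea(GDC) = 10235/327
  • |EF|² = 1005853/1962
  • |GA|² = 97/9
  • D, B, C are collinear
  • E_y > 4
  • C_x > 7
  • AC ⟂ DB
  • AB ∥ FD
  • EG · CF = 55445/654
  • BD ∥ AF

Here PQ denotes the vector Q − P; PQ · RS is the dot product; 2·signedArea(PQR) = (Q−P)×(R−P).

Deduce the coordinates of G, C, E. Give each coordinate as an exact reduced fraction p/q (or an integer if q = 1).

C = (1713/218, 1459/218)
E = (187/654, 3203/654)
G = (11/3, 9)

1. C_x = 1713/218  [D, B, C are collinear ∩ AC ⟂ DB]
2. C_y = 1459/218  [D, B, C are collinear ∩ AC ⟂ DB]
   → C = (1713/218, 1459/218)
3. E_x = 187/654  [E is the centroid of △BAC]
4. E_y = 3203/654  [E is the centroid of △BAC]
   → E = (187/654, 3203/654)
5. G_x = 11/3  [2·signedArea(GDC) = 10235/327 ∩ EG · CF = 55445/654]
6. G_y = 9  [2·signedArea(GDC) = 10235/327 ∩ EG · CF = 55445/654]
   → G = (11/3, 9)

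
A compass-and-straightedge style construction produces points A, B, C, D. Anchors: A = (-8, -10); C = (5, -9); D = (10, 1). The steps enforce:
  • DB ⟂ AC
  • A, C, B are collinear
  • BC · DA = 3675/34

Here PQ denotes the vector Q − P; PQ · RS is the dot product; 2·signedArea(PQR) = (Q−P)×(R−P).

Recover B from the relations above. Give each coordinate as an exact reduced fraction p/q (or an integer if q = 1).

1. B_x = 365/34  [A, C, B are collinear ∩ DB ⟂ AC]
2. B_y = -291/34  [A, C, B are collinear ∩ DB ⟂ AC]
   → B = (365/34, -291/34)

B = (365/34, -291/34)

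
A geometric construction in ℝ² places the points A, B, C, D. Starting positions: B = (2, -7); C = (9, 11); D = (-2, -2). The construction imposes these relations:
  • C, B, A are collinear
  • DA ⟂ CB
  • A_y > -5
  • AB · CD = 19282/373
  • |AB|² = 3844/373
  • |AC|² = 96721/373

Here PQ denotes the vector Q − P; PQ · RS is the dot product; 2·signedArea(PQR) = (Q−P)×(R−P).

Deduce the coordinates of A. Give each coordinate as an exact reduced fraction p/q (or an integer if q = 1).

1. A_x = 1180/373  [C, B, A are collinear ∩ DA ⟂ CB]
2. A_y = -1495/373  [C, B, A are collinear ∩ DA ⟂ CB]
   → A = (1180/373, -1495/373)

A = (1180/373, -1495/373)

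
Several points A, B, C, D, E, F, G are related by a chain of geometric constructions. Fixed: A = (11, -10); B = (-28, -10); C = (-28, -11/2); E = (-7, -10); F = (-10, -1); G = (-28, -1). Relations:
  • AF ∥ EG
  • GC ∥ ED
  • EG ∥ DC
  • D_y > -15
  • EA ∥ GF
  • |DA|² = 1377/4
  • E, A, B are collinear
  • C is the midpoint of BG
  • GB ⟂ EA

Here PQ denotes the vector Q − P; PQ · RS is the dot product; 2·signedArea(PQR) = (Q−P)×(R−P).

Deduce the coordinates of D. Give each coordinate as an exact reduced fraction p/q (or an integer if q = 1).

D = (-7, -29/2)

1. D_x = -7  [EG ∥ DC ∩ GC ∥ ED]
2. D_y = -29/2  [EG ∥ DC ∩ GC ∥ ED]
   → D = (-7, -29/2)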